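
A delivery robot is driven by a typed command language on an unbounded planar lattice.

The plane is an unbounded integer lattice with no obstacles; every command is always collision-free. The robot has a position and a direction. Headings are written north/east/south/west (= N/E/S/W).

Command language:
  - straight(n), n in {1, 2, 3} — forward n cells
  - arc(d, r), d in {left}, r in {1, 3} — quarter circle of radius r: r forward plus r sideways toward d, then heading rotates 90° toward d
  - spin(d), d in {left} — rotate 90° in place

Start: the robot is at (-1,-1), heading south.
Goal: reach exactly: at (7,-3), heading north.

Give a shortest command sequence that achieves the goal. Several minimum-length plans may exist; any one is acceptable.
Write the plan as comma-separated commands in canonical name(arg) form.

from: at (-1,-1), heading south
[1] after arc(left, 3): at (2,-4), heading east
[2] after straight(3): at (5,-4), heading east
[3] after straight(1): at (6,-4), heading east
[4] after arc(left, 1): at (7,-3), heading north
minimal: 4 command(s), checked below 4.

arc(left, 3), straight(3), straight(1), arc(left, 1)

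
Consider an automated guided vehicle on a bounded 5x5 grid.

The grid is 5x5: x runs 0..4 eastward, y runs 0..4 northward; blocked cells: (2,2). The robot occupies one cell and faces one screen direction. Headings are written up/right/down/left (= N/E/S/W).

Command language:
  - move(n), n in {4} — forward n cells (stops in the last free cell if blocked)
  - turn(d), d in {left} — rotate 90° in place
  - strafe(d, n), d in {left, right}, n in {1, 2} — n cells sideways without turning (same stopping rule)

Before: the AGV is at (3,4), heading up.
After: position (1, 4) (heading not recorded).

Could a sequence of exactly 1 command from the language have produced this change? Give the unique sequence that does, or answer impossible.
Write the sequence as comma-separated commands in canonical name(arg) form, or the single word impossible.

strafe(left, 2)

start: at (3,4), heading up
1. strafe(left, 2) → at (1,4), heading up
all 6 alternatives checked — unique.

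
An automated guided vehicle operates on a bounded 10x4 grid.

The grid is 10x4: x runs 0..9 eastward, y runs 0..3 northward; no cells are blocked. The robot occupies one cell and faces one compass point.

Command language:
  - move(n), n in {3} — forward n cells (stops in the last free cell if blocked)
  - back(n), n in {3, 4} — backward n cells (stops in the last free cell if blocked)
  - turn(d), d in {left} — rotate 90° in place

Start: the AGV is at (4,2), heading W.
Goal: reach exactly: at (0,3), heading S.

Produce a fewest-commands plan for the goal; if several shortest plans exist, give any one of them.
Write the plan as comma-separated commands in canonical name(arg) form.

move(3), move(3), turn(left), back(3)

t0: at (4,2), heading W
step 1 (move(3)): at (1,2), heading W
step 2 (move(3)): at (0,2), heading W
step 3 (turn(left)): at (0,2), heading S
step 4 (back(3)): at (0,3), heading S
nothing shorter than 4 reaches the goal.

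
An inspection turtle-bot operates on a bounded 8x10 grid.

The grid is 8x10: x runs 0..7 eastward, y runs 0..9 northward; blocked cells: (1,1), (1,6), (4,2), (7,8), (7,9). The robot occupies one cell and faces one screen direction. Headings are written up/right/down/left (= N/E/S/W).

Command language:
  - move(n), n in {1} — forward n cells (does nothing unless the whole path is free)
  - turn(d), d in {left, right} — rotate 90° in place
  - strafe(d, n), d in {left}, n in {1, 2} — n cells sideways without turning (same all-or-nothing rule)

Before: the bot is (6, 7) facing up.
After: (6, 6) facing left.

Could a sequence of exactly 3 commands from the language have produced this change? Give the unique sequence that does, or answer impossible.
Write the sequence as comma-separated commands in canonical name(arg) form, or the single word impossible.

key: running strafe(left, 2) before move(1) would end elsewhere — order is forced
from: (6, 7) facing up
[1] after move(1): (6, 8) facing up
[2] after turn(left): (6, 8) facing left
[3] after strafe(left, 2): (6, 6) facing left
all 125 alternatives checked — unique.

move(1), turn(left), strafe(left, 2)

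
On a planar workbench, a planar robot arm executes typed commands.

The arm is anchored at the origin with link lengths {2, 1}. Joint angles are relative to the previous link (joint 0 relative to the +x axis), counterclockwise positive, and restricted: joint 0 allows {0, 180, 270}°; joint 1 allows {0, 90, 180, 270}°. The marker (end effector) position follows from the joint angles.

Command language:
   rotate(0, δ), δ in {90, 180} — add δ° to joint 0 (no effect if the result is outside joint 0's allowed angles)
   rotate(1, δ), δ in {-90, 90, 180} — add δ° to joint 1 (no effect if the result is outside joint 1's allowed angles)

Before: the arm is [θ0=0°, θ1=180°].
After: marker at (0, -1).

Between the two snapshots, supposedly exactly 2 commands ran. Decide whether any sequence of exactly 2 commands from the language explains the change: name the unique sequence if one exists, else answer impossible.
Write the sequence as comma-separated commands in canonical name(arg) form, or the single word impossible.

rotate(0, 180), rotate(0, 90)

key: order matters: swapping rotate(0, 180) and rotate(0, 90) lands elsewhere
begin: [θ0=0°, θ1=180°]
1. rotate(0, 180) → [θ0=180°, θ1=180°]
2. rotate(0, 90) → [θ0=270°, θ1=180°]
uniquely the one of 25 2-step routes that fits.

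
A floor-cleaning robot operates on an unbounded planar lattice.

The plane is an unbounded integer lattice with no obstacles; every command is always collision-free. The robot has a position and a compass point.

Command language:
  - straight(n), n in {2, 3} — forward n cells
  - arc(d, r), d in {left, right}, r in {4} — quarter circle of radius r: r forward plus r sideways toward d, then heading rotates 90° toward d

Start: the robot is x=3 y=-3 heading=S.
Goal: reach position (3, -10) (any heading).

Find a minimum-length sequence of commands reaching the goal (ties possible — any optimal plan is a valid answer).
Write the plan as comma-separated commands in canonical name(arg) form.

straight(3), straight(2), straight(2)

initial: x=3 y=-3 heading=S
1. straight(3) → x=3 y=-6 heading=S
2. straight(2) → x=3 y=-8 heading=S
3. straight(2) → x=3 y=-10 heading=S
shorter routes all fall short; 3 is best.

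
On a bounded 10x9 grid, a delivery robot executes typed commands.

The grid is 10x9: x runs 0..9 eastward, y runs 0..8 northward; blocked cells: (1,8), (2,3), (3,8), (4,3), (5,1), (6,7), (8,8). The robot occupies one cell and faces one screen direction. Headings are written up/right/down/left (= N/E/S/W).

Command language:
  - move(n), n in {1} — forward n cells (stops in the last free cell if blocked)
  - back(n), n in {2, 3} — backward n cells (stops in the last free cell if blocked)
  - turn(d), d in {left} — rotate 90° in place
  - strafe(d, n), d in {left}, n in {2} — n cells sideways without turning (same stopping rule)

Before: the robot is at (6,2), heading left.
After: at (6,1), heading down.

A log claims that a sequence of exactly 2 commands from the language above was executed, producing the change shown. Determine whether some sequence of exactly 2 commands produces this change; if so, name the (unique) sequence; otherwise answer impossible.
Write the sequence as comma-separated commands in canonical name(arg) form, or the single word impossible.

turn(left), move(1)

key: order matters: swapping turn(left) and move(1) lands elsewhere
initial: at (6,2), heading left
1. turn(left) → at (6,2), heading down
2. move(1) → at (6,1), heading down
no rival 2-sequence matches.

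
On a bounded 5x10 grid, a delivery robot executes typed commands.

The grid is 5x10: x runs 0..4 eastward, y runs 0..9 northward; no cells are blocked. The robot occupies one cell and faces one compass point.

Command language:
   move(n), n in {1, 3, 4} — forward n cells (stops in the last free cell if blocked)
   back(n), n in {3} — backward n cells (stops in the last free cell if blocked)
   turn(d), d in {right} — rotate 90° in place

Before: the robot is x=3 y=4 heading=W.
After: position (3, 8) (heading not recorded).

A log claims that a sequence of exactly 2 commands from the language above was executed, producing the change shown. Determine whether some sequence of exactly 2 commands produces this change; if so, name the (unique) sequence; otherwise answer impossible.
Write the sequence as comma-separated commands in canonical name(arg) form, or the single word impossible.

key: running move(4) before turn(right) would end elsewhere — order is forced
from: x=3 y=4 heading=W
1. turn(right) → x=3 y=4 heading=N
2. move(4) → x=3 y=8 heading=N
no other 2-command option fits: unique.

turn(right), move(4)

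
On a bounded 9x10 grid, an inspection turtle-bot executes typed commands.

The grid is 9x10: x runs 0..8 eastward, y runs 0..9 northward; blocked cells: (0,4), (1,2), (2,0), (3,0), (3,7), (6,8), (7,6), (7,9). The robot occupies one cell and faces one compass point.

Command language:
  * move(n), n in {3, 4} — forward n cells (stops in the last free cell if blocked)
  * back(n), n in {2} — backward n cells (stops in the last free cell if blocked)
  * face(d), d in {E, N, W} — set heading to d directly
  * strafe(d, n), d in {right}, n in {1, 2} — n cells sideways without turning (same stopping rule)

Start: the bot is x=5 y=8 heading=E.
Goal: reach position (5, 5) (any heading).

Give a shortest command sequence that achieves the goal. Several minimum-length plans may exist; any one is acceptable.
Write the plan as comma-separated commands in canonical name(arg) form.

from: x=5 y=8 heading=E
1. strafe(right, 1) → x=5 y=7 heading=E
2. strafe(right, 2) → x=5 y=5 heading=E
nothing shorter than 2 reaches the goal.

strafe(right, 1), strafe(right, 2)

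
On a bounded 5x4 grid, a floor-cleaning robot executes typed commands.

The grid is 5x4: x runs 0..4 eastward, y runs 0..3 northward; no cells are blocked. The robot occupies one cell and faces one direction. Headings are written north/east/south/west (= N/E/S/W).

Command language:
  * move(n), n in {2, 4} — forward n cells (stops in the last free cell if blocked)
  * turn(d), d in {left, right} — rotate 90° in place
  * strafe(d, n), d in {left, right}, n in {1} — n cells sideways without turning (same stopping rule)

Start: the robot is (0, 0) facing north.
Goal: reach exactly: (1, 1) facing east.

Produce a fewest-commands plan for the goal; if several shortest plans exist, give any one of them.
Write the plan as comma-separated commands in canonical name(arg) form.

strafe(right, 1), turn(right), strafe(left, 1)

t0: (0, 0) facing north
[1] after strafe(right, 1): (1, 0) facing north
[2] after turn(right): (1, 0) facing east
[3] after strafe(left, 1): (1, 1) facing east
minimal: 3 command(s), checked below 3.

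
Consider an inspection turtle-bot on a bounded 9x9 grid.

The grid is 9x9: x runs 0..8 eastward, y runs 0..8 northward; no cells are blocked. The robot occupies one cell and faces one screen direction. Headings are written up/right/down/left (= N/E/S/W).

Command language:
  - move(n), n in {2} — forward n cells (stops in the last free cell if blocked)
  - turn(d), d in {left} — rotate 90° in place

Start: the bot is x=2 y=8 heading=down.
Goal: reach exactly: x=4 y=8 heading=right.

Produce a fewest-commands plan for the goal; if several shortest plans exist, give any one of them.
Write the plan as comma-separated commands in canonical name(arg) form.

t0: x=2 y=8 heading=down
step 1 (turn(left)): x=2 y=8 heading=right
step 2 (move(2)): x=4 y=8 heading=right
shorter routes all fall short; 2 is best.

turn(left), move(2)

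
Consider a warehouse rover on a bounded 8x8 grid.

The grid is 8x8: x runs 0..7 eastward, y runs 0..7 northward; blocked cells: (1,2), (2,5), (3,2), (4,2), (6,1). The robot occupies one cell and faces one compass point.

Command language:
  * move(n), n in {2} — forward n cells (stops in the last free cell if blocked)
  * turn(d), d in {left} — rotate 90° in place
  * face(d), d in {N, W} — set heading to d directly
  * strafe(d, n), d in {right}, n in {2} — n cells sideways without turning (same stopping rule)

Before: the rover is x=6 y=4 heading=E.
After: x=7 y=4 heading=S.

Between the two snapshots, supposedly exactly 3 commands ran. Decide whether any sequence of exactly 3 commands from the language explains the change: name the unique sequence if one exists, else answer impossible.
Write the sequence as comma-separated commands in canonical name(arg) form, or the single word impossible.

key: cell and facing (now S) both changed — the 3 commands mix motion and turning
from: x=6 y=4 heading=E
[1] after move(2): x=7 y=4 heading=E
[2] after face(W): x=7 y=4 heading=W
[3] after turn(left): x=7 y=4 heading=S
uniquely the one of 125 3-step routes that fits.

move(2), face(W), turn(left)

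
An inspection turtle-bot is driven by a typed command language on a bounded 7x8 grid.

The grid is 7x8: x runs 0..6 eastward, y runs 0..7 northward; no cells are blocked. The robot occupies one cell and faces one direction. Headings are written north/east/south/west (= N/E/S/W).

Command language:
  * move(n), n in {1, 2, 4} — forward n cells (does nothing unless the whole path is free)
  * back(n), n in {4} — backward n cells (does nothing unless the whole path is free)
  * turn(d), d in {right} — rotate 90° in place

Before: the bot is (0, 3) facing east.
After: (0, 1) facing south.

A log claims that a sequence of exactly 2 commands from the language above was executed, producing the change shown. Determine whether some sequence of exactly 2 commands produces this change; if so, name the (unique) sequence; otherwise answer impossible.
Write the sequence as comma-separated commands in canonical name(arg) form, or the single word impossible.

key: position moved to (0,1) AND the heading swung to S — translation plus rotation needed
begin: (0, 3) facing east
[1] after turn(right): (0, 3) facing south
[2] after move(2): (0, 1) facing south
uniquely the one of 25 2-step routes that fits.

turn(right), move(2)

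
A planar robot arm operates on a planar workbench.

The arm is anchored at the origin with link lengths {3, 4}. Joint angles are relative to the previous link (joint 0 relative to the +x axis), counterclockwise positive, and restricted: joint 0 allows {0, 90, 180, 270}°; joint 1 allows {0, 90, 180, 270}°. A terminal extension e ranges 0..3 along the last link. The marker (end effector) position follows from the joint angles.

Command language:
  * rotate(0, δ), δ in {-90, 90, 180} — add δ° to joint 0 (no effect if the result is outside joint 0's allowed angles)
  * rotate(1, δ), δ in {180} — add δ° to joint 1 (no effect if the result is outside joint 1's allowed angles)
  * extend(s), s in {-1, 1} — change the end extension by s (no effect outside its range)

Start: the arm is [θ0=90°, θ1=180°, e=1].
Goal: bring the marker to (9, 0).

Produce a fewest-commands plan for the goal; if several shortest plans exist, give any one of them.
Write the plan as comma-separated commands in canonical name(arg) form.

rotate(0, -90), extend(1), rotate(1, 180)

from: [θ0=90°, θ1=180°, e=1]
[1] after rotate(0, -90): [θ0=0°, θ1=180°, e=1]
[2] after extend(1): [θ0=0°, θ1=180°, e=2]
[3] after rotate(1, 180): [θ0=0°, θ1=0°, e=2]
shorter routes all fall short; 3 is best.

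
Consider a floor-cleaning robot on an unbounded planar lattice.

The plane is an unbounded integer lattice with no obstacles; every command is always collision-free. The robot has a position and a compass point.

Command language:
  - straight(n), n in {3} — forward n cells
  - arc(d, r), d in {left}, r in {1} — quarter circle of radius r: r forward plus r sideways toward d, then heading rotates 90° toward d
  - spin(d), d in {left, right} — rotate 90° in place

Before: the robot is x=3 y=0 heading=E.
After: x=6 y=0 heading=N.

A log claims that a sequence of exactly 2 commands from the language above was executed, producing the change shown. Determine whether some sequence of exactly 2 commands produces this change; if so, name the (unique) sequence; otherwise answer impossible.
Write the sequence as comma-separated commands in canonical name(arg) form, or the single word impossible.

straight(3), spin(left)

key: position moved to (6,0) AND the heading swung to N — translation plus rotation needed
t0: x=3 y=0 heading=E
t=1 straight(3) ⇒ x=6 y=0 heading=E
t=2 spin(left) ⇒ x=6 y=0 heading=N
no rival 2-sequence matches.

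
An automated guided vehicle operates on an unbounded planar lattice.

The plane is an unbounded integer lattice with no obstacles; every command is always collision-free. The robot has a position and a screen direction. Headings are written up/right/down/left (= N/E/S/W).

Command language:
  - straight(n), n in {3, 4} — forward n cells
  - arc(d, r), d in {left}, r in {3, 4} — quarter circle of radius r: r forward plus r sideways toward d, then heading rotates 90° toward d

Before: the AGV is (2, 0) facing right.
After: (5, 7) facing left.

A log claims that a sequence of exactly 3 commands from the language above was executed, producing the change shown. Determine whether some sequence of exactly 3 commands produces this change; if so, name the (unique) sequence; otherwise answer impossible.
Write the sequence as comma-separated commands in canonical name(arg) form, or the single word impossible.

straight(4), arc(left, 3), arc(left, 4)

key: order matters: swapping straight(4) and arc(left, 4) lands elsewhere
t0: (2, 0) facing right
t=1 straight(4) ⇒ (6, 0) facing right
t=2 arc(left, 3) ⇒ (9, 3) facing up
t=3 arc(left, 4) ⇒ (5, 7) facing left
all 64 alternatives checked — unique.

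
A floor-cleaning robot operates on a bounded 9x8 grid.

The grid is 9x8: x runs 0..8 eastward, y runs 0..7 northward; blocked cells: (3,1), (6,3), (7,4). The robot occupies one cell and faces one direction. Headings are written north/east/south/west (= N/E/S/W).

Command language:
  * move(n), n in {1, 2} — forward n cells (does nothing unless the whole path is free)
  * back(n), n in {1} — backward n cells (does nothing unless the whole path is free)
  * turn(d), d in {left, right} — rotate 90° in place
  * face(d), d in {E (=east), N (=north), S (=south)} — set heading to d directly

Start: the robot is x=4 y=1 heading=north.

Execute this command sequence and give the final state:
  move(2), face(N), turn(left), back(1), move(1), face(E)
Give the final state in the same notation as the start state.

x=4 y=3 heading=east

t0: x=4 y=1 heading=north
[1] after move(2): x=4 y=3 heading=north
[2] after face(N): x=4 y=3 heading=north
[3] after turn(left): x=4 y=3 heading=west
[4] after back(1): x=5 y=3 heading=west
[5] after move(1): x=4 y=3 heading=west
[6] after face(E): x=4 y=3 heading=east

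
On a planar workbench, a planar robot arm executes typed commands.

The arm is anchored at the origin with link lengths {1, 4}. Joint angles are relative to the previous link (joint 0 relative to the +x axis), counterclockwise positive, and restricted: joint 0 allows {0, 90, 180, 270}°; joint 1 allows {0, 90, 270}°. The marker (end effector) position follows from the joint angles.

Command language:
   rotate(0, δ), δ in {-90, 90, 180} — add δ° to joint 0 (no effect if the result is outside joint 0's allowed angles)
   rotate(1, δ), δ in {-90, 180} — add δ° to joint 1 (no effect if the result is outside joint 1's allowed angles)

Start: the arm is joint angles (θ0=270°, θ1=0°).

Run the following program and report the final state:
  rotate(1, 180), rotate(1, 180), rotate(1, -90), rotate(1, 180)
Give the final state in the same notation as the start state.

initial: joint angles (θ0=270°, θ1=0°)
[1] after rotate(1, 180): joint angles (θ0=270°, θ1=0°)
[2] after rotate(1, 180): joint angles (θ0=270°, θ1=0°)
[3] after rotate(1, -90): joint angles (θ0=270°, θ1=270°)
[4] after rotate(1, 180): joint angles (θ0=270°, θ1=90°)

joint angles (θ0=270°, θ1=90°)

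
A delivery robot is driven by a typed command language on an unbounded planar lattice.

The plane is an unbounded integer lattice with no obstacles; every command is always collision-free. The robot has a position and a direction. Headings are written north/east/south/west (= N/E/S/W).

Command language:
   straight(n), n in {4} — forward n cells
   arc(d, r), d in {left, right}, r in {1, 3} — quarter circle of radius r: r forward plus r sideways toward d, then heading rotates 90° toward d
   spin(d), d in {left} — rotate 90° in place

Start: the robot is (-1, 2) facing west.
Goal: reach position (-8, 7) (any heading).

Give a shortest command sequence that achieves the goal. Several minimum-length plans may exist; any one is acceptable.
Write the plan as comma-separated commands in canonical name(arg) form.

begin: (-1, 2) facing west
1. arc(right, 3) → (-4, 5) facing north
2. arc(left, 3) → (-7, 8) facing west
3. arc(left, 1) → (-8, 7) facing south
no 2-step plan works, so 3 is optimal.

arc(right, 3), arc(left, 3), arc(left, 1)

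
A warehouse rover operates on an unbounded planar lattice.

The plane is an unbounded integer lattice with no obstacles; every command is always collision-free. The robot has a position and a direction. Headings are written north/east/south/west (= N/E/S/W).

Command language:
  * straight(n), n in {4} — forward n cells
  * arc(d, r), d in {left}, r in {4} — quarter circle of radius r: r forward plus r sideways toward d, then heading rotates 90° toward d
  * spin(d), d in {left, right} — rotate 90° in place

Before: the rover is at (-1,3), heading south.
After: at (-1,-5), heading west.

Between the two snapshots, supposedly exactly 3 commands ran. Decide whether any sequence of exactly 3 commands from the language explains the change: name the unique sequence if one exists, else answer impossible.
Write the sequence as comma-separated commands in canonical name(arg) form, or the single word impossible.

straight(4), straight(4), spin(right)

key: order matters: swapping straight(4) and spin(right) lands elsewhere
from: at (-1,3), heading south
1. straight(4) → at (-1,-1), heading south
2. straight(4) → at (-1,-5), heading south
3. spin(right) → at (-1,-5), heading west
all 64 alternatives checked — unique.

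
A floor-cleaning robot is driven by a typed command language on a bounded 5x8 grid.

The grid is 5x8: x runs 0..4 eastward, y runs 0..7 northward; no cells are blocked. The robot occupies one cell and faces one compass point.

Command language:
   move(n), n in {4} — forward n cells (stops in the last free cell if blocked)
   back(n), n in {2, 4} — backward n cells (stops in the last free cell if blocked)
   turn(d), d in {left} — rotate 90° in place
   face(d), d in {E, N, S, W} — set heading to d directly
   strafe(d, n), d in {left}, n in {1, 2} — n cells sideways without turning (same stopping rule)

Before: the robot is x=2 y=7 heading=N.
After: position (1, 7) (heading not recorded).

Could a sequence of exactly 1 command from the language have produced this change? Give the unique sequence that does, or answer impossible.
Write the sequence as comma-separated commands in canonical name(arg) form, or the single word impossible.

begin: x=2 y=7 heading=N
1. strafe(left, 1) → x=1 y=7 heading=N
no other 1-command option fits: unique.

strafe(left, 1)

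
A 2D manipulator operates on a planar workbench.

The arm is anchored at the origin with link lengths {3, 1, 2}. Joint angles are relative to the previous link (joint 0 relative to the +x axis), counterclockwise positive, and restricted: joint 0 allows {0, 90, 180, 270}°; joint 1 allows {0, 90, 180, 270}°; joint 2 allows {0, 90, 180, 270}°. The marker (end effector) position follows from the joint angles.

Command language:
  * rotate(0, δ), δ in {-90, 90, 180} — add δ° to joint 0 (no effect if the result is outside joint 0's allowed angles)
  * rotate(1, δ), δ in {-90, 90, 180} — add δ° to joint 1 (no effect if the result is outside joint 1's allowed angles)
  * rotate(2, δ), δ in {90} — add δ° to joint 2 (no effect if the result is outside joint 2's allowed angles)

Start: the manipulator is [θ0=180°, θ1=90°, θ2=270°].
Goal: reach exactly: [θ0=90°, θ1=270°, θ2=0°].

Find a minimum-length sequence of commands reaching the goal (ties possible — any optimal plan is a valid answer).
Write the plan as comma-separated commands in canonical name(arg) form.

rotate(1, 180), rotate(2, 90), rotate(0, -90)

t0: [θ0=180°, θ1=90°, θ2=270°]
1. rotate(1, 180) → [θ0=180°, θ1=270°, θ2=270°]
2. rotate(2, 90) → [θ0=180°, θ1=270°, θ2=0°]
3. rotate(0, -90) → [θ0=90°, θ1=270°, θ2=0°]
no 2-step plan works, so 3 is optimal.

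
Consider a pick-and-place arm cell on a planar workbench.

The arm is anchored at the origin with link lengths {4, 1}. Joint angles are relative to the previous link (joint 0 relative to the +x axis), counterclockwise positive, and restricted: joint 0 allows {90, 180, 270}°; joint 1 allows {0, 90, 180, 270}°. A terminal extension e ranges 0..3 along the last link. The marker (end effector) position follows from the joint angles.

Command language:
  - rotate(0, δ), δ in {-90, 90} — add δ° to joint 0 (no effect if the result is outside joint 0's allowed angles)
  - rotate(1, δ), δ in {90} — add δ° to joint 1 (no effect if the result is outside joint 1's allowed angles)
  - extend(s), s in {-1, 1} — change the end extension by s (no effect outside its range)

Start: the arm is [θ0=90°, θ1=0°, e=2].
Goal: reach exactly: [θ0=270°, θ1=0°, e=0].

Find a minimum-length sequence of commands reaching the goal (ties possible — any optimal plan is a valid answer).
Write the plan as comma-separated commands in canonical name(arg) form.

initial: [θ0=90°, θ1=0°, e=2]
[1] after rotate(0, 90): [θ0=180°, θ1=0°, e=2]
[2] after rotate(0, 90): [θ0=270°, θ1=0°, e=2]
[3] after extend(-1): [θ0=270°, θ1=0°, e=1]
[4] after extend(-1): [θ0=270°, θ1=0°, e=0]
nothing shorter than 4 reaches the goal.

rotate(0, 90), rotate(0, 90), extend(-1), extend(-1)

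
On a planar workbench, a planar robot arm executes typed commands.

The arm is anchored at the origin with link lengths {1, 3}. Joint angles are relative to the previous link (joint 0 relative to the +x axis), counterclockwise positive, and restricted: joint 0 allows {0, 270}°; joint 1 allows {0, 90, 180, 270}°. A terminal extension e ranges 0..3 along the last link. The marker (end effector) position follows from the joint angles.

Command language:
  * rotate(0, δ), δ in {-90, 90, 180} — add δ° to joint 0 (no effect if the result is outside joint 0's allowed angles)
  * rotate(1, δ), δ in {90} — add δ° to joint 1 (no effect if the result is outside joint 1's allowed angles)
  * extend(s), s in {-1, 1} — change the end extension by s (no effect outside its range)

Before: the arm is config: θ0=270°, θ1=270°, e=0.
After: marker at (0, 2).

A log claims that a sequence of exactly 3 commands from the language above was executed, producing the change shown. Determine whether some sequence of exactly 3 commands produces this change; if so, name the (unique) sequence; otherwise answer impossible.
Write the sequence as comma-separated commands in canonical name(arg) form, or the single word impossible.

rotate(1, 90), rotate(1, 90), rotate(1, 90)

t0: config: θ0=270°, θ1=270°, e=0
step 1 (rotate(1, 90)): config: θ0=270°, θ1=0°, e=0
step 2 (rotate(1, 90)): config: θ0=270°, θ1=90°, e=0
step 3 (rotate(1, 90)): config: θ0=270°, θ1=180°, e=0
no rival 3-sequence matches.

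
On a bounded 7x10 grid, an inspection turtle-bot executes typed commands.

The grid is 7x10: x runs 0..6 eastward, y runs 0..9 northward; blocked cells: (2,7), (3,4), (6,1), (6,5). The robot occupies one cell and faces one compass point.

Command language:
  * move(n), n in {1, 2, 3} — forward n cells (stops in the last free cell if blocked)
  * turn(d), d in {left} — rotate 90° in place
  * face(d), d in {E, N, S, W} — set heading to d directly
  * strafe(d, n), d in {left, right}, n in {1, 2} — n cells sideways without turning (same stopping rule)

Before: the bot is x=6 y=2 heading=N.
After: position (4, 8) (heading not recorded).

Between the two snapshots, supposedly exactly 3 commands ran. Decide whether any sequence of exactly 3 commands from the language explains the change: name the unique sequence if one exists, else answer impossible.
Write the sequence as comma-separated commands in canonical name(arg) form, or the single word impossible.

key: running move(3) before strafe(left, 2) would end elsewhere — order is forced
from: x=6 y=2 heading=N
1. strafe(left, 2) → x=4 y=2 heading=N
2. move(3) → x=4 y=5 heading=N
3. move(3) → x=4 y=8 heading=N
no rival 3-sequence matches.

strafe(left, 2), move(3), move(3)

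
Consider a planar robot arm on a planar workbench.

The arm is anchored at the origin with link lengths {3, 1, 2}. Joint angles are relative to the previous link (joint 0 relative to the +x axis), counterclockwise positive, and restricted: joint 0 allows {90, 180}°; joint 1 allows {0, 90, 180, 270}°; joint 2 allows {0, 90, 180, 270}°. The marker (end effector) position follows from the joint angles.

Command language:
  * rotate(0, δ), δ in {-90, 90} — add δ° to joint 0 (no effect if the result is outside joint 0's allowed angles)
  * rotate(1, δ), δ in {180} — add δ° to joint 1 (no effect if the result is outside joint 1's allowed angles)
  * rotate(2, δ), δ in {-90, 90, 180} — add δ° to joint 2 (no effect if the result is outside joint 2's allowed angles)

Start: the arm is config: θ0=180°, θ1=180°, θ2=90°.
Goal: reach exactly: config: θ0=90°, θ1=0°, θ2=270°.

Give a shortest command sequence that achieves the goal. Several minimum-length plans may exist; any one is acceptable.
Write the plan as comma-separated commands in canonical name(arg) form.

rotate(1, 180), rotate(2, 180), rotate(0, -90)

from: config: θ0=180°, θ1=180°, θ2=90°
t=1 rotate(1, 180) ⇒ config: θ0=180°, θ1=0°, θ2=90°
t=2 rotate(2, 180) ⇒ config: θ0=180°, θ1=0°, θ2=270°
t=3 rotate(0, -90) ⇒ config: θ0=90°, θ1=0°, θ2=270°
no 2-step plan works, so 3 is optimal.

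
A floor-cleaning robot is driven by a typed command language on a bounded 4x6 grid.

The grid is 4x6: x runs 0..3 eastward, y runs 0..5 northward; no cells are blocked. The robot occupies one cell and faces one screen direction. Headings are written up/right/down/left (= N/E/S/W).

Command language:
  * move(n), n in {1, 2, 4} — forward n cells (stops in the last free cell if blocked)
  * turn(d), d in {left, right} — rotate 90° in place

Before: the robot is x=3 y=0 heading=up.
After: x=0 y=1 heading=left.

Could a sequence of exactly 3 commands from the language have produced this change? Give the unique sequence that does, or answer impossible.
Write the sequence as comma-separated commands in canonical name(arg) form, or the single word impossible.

move(1), turn(left), move(4)

key: order matters: swapping move(1) and move(4) lands elsewhere
from: x=3 y=0 heading=up
step 1 (move(1)): x=3 y=1 heading=up
step 2 (turn(left)): x=3 y=1 heading=left
step 3 (move(4)): x=0 y=1 heading=left
no other 3-command option fits: unique.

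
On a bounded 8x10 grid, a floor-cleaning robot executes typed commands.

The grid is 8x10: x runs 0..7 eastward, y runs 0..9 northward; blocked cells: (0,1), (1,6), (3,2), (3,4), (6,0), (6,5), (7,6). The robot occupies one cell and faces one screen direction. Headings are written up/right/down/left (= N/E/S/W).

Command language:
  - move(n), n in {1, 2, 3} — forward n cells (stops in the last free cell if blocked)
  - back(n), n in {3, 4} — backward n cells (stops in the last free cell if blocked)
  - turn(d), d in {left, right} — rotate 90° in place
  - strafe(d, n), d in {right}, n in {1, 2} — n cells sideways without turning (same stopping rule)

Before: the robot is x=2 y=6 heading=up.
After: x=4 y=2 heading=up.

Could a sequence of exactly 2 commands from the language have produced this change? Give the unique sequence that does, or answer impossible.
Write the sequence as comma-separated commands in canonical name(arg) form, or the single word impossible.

key: running back(4) before strafe(right, 2) would end elsewhere — order is forced
start: x=2 y=6 heading=up
1. strafe(right, 2) → x=4 y=6 heading=up
2. back(4) → x=4 y=2 heading=up
uniquely the one of 81 2-step routes that fits.

strafe(right, 2), back(4)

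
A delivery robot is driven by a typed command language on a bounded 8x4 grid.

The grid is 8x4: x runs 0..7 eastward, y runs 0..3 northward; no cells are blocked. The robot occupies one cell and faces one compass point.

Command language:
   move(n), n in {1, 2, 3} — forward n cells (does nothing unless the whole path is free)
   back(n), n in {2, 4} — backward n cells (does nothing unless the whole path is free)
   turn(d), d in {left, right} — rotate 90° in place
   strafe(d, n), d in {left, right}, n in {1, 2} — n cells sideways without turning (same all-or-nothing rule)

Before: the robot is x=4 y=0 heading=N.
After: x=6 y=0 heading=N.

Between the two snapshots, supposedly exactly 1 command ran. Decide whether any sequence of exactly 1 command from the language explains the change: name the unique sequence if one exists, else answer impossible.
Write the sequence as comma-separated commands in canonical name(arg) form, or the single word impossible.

strafe(right, 2)

key: still facing N — the one step turns nothing
from: x=4 y=0 heading=N
1. strafe(right, 2) → x=6 y=0 heading=N
no rival 1-sequence matches.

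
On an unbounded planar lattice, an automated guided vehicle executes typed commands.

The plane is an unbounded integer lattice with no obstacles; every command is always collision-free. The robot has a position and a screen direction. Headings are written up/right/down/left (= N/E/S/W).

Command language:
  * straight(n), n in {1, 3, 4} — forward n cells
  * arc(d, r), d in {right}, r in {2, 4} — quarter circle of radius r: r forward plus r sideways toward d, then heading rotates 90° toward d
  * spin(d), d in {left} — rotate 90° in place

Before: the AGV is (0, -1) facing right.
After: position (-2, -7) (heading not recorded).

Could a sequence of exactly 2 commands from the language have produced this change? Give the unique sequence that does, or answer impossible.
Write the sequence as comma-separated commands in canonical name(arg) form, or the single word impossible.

key: running arc(right, 4) before arc(right, 2) would end elsewhere — order is forced
initial: (0, -1) facing right
step 1 (arc(right, 2)): (2, -3) facing down
step 2 (arc(right, 4)): (-2, -7) facing left
uniquely the one of 36 2-step routes that fits.

arc(right, 2), arc(right, 4)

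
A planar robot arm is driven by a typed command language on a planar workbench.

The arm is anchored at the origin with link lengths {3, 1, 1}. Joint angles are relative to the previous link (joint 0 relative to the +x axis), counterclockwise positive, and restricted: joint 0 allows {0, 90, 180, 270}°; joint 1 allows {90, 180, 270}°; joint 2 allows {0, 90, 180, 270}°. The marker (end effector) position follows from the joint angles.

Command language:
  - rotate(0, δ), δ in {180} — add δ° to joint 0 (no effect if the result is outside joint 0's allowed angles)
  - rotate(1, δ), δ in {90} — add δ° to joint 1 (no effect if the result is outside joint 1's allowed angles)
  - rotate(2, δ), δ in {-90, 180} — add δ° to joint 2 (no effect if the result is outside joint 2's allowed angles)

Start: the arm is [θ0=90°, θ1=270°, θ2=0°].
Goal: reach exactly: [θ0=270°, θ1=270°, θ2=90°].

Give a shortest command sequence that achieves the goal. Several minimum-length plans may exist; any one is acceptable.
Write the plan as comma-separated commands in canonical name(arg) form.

rotate(2, -90), rotate(2, 180), rotate(0, 180)

t0: [θ0=90°, θ1=270°, θ2=0°]
t=1 rotate(2, -90) ⇒ [θ0=90°, θ1=270°, θ2=270°]
t=2 rotate(2, 180) ⇒ [θ0=90°, θ1=270°, θ2=90°]
t=3 rotate(0, 180) ⇒ [θ0=270°, θ1=270°, θ2=90°]
minimal: 3 command(s), checked below 3.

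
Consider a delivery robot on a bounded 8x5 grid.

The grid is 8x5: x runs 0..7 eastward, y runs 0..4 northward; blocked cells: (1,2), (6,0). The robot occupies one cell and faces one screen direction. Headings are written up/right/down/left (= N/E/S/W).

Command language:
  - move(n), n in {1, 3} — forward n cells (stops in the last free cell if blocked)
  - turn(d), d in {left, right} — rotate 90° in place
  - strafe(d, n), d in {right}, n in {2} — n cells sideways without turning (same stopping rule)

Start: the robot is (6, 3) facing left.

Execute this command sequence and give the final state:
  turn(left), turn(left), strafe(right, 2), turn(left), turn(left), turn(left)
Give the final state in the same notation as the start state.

t0: (6, 3) facing left
[1] after turn(left): (6, 3) facing down
[2] after turn(left): (6, 3) facing right
[3] after strafe(right, 2): (6, 1) facing right
[4] after turn(left): (6, 1) facing up
[5] after turn(left): (6, 1) facing left
[6] after turn(left): (6, 1) facing down

(6, 1) facing down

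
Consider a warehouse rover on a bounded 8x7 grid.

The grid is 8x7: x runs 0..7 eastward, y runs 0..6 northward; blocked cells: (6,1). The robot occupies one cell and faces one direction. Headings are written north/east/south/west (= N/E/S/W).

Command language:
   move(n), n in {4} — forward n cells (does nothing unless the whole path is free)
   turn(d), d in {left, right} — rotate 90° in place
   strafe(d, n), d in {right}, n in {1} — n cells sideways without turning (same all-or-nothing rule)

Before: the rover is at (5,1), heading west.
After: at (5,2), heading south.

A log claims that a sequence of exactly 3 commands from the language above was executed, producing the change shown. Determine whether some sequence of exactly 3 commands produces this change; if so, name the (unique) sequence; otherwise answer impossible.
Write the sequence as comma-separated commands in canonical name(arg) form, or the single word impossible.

strafe(right, 1), turn(left), move(4)

key: move(4) would leave the grid, so it does nothing
initial: at (5,1), heading west
[1] after strafe(right, 1): at (5,2), heading west
[2] after turn(left): at (5,2), heading south
[3] after move(4): at (5,2), heading south
no other 3-command option fits: unique.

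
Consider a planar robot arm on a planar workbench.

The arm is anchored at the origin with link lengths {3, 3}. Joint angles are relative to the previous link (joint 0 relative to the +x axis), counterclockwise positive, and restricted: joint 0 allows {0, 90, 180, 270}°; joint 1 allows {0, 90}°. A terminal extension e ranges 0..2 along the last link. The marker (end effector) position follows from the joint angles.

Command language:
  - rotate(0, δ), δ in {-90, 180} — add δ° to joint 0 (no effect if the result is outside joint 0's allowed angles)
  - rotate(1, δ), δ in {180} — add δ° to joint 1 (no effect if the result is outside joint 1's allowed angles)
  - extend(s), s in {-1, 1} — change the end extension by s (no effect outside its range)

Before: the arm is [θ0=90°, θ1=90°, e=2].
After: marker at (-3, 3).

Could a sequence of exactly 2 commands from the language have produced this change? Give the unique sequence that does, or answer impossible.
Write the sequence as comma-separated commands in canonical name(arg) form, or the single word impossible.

start: [θ0=90°, θ1=90°, e=2]
t=1 extend(-1) ⇒ [θ0=90°, θ1=90°, e=1]
t=2 extend(-1) ⇒ [θ0=90°, θ1=90°, e=0]
no other 2-command option fits: unique.

extend(-1), extend(-1)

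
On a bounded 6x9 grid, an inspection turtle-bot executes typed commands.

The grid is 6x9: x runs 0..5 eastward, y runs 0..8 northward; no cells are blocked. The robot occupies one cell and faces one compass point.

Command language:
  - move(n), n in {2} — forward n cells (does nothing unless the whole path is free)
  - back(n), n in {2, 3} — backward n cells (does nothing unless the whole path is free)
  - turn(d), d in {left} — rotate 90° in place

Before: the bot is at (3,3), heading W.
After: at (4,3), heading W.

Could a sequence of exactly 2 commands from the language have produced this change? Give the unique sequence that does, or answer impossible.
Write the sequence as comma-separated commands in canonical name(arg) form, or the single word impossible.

move(2), back(3)

key: heading stays W — no command in the sequence turns
begin: at (3,3), heading W
t=1 move(2) ⇒ at (1,3), heading W
t=2 back(3) ⇒ at (4,3), heading W
no other 2-command option fits: unique.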